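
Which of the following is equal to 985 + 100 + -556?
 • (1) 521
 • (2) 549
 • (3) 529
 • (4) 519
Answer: 3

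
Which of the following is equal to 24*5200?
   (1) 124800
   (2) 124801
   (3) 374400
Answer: 1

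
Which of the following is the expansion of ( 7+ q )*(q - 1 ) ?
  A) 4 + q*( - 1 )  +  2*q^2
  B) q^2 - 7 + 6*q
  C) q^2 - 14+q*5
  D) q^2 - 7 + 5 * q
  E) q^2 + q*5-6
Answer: B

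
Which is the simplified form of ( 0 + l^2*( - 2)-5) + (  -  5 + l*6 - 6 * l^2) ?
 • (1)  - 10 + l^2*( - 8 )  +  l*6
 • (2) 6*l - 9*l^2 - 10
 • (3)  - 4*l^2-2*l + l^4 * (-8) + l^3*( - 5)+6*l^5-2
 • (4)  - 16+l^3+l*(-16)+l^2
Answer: 1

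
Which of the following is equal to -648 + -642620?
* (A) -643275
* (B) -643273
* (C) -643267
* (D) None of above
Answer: D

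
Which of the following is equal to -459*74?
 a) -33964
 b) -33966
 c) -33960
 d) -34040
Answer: b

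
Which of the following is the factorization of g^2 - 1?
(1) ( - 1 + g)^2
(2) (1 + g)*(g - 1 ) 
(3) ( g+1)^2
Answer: 2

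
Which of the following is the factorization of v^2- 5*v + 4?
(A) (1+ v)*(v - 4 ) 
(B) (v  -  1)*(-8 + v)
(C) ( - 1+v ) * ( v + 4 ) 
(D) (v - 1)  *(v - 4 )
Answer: D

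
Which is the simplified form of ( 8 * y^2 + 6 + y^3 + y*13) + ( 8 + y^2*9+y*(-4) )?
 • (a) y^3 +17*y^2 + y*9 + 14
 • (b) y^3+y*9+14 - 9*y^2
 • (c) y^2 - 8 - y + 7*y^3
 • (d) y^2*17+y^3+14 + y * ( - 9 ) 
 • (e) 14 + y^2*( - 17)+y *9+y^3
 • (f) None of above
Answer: a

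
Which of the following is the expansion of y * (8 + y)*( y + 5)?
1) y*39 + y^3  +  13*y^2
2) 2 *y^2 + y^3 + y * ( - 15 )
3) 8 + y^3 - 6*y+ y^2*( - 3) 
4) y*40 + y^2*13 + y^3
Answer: 4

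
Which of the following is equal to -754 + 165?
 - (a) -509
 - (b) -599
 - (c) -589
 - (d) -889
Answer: c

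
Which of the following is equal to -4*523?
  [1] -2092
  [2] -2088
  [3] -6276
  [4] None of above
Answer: 1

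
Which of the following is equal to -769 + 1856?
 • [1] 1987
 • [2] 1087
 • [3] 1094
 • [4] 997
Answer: 2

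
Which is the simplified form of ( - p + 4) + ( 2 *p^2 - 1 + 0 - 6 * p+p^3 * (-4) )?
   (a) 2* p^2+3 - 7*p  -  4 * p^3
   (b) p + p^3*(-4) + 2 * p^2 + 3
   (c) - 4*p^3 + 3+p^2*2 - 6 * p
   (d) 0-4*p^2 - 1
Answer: a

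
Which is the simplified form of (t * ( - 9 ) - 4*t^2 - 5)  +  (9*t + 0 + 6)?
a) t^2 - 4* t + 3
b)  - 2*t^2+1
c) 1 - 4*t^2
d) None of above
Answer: c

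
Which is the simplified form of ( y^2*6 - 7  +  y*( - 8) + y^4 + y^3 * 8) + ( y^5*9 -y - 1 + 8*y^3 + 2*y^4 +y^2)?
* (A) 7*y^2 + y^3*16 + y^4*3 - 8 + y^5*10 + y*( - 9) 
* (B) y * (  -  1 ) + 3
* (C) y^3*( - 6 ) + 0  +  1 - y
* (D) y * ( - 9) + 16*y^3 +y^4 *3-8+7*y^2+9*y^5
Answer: D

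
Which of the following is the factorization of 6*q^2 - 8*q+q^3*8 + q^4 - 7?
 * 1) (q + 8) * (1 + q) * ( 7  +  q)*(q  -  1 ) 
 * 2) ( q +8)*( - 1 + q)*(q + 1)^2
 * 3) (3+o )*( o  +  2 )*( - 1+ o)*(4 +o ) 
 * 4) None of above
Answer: 4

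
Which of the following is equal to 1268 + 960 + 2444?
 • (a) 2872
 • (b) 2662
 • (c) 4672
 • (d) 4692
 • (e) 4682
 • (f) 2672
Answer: c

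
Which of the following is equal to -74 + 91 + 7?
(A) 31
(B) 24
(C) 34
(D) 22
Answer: B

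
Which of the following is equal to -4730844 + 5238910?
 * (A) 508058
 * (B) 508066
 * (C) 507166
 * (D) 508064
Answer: B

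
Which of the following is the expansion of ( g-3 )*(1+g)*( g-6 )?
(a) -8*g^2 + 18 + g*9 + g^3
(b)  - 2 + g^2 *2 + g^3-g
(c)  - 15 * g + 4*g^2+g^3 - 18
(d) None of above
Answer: a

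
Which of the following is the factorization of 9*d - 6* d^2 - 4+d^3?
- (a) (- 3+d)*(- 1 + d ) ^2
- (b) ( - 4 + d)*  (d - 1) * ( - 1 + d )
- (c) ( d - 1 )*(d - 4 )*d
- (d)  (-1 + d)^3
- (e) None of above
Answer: b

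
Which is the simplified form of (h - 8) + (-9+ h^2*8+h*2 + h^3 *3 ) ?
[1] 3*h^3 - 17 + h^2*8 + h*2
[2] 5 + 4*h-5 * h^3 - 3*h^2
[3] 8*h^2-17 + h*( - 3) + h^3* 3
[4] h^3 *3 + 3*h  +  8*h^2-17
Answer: 4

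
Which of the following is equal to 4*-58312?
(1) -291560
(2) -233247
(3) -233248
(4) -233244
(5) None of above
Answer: 3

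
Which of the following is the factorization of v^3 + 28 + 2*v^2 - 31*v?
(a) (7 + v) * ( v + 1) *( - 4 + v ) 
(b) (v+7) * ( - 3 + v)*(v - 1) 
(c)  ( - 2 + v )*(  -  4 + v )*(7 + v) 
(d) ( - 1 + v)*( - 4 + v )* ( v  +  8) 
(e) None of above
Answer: e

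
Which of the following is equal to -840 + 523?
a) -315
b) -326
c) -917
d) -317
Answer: d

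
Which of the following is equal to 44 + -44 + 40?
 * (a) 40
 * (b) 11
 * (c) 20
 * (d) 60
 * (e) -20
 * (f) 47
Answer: a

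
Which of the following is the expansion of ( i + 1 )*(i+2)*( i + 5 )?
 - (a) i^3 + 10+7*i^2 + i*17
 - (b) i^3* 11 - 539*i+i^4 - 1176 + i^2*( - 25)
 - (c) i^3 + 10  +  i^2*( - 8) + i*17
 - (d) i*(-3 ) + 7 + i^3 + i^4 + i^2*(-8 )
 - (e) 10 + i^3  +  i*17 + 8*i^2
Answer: e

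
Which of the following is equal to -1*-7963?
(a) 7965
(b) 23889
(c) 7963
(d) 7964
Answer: c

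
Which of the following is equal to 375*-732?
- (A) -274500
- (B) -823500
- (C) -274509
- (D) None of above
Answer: A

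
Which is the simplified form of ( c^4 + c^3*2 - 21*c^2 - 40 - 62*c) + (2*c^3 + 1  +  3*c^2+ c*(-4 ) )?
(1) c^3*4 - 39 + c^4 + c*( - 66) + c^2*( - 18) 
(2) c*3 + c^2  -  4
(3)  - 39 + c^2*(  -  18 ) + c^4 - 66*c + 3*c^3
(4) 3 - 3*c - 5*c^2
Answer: 1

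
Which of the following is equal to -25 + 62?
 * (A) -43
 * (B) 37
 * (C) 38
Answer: B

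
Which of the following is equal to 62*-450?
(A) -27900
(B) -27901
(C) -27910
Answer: A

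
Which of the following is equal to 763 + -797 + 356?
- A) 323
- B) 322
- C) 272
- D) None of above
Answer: B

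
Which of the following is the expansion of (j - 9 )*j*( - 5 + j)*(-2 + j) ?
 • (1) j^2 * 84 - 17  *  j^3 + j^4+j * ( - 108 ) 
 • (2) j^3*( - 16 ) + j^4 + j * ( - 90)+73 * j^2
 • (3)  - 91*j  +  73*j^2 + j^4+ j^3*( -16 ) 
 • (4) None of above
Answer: 2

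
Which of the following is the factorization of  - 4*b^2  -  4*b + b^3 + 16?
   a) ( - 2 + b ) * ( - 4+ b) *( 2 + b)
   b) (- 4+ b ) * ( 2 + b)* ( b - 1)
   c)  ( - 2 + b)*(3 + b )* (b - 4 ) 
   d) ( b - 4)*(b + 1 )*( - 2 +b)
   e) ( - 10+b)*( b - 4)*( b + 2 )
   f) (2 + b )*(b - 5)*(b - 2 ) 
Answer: a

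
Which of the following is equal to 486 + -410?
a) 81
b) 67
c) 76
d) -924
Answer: c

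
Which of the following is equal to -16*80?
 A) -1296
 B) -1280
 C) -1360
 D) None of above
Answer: B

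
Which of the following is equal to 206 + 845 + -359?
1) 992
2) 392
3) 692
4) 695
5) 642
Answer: 3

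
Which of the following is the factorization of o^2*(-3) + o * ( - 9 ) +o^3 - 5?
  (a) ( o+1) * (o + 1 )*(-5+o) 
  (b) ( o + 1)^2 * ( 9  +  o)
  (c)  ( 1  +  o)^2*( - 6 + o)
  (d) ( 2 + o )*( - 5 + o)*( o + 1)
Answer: a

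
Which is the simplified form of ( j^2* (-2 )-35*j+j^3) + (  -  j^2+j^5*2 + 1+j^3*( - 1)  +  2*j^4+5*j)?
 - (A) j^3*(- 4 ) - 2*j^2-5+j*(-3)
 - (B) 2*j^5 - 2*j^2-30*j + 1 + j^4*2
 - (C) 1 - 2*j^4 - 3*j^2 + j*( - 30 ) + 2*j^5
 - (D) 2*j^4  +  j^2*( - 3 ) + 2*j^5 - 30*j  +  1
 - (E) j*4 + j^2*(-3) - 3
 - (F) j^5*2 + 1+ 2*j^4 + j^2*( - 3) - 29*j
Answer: D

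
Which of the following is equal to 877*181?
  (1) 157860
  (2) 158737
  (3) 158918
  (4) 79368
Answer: 2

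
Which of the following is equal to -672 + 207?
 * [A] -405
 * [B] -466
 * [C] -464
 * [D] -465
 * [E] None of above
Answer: D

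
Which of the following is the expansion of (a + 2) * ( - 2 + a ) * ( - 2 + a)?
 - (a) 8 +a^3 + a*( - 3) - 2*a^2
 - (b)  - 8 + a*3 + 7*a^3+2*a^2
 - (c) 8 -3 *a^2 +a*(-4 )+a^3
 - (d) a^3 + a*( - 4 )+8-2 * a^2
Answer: d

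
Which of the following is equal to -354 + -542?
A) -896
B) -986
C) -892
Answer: A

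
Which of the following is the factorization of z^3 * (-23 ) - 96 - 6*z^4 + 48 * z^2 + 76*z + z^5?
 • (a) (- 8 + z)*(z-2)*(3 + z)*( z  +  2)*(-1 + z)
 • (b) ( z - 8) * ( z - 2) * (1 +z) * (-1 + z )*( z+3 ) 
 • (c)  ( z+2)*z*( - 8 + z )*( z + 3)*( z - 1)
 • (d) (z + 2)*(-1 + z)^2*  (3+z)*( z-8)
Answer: a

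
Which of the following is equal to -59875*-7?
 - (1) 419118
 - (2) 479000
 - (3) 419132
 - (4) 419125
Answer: 4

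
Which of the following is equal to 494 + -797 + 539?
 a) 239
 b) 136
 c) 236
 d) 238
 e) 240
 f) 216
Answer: c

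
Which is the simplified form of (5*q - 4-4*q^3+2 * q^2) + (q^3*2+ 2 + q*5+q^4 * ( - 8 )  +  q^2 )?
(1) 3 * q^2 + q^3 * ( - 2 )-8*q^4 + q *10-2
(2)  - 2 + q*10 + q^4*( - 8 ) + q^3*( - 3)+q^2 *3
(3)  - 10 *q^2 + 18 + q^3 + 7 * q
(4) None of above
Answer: 1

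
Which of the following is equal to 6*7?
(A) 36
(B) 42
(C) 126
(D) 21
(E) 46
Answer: B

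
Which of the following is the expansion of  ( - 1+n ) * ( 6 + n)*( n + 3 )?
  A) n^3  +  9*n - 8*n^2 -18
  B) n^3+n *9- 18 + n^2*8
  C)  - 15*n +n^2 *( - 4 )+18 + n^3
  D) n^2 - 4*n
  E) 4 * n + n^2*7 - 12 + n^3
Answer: B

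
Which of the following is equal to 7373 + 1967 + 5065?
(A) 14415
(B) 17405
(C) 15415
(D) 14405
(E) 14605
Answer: D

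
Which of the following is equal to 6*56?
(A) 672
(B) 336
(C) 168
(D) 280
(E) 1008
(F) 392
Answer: B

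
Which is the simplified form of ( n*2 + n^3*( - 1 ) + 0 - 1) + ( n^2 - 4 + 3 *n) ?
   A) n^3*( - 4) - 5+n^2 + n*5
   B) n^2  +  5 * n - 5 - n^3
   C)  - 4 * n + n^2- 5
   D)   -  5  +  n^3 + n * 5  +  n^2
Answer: B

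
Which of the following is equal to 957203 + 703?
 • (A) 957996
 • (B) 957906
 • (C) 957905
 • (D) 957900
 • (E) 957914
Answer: B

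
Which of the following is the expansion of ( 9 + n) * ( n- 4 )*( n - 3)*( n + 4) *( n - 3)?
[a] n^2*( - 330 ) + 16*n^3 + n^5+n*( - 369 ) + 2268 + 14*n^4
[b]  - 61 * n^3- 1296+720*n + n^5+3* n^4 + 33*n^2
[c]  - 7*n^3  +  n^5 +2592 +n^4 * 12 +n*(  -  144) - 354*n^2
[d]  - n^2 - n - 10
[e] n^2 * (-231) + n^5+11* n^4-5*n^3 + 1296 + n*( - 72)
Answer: b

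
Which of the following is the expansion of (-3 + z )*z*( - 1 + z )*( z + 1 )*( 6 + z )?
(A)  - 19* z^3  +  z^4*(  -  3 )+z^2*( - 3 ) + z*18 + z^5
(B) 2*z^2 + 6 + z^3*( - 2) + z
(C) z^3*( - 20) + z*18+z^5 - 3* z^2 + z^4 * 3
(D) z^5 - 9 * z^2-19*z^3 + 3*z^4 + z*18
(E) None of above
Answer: E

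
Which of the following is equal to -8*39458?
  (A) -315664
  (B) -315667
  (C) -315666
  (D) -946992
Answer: A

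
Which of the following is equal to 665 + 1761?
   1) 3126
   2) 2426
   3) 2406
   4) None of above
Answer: 2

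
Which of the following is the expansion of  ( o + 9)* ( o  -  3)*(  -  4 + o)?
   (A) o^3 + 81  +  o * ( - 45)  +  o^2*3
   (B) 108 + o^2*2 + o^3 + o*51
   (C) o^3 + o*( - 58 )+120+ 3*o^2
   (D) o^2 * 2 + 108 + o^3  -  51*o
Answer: D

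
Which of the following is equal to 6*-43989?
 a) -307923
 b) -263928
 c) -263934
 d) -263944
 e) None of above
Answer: c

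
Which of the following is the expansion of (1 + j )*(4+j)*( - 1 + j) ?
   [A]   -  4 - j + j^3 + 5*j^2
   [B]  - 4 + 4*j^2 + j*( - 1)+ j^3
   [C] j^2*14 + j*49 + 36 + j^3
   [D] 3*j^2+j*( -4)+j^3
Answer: B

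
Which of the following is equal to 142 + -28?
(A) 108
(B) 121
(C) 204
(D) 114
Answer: D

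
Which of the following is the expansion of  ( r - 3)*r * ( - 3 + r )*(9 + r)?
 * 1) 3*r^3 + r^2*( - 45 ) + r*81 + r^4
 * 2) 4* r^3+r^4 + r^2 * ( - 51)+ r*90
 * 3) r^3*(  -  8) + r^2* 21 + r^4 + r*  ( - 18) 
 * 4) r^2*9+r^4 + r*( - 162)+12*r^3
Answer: 1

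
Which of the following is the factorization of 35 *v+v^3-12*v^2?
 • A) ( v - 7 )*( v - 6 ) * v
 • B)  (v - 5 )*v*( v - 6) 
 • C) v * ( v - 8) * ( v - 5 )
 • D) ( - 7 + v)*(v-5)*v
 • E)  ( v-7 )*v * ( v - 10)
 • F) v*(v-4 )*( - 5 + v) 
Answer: D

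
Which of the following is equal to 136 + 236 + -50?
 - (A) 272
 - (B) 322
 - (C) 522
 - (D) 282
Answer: B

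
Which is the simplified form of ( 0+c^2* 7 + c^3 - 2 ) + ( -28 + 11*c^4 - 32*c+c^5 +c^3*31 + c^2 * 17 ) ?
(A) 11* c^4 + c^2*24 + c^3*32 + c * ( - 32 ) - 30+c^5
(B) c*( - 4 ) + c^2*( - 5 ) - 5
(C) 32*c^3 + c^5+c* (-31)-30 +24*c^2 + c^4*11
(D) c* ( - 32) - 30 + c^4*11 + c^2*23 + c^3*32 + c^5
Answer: A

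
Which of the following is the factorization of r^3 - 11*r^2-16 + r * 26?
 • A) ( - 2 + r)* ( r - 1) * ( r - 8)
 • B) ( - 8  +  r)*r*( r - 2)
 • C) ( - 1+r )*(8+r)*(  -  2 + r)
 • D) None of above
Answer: A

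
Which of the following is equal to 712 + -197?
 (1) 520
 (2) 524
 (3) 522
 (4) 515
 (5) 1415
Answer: 4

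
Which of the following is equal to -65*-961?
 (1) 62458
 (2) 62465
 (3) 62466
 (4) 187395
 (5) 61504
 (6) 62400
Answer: 2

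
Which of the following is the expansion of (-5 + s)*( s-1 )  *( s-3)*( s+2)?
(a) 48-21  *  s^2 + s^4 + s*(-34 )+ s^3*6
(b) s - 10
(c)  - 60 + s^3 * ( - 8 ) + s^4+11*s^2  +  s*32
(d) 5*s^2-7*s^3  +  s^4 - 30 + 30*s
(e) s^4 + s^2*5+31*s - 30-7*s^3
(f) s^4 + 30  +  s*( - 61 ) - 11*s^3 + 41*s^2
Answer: e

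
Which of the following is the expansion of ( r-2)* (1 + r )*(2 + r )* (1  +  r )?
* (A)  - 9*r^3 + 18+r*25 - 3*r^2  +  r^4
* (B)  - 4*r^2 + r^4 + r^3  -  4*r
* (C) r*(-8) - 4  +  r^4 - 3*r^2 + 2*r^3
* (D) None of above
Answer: C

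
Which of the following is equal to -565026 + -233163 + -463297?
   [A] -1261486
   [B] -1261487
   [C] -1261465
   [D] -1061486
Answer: A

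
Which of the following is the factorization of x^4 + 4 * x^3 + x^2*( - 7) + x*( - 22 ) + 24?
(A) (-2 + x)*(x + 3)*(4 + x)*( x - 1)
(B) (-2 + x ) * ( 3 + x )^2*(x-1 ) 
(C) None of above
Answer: A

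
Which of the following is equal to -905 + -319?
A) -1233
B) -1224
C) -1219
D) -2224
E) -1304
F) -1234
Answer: B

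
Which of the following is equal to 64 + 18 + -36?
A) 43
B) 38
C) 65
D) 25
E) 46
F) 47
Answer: E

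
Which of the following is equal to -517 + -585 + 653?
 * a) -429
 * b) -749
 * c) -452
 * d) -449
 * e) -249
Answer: d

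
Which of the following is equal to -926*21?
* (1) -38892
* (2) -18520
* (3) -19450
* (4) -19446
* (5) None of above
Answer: 4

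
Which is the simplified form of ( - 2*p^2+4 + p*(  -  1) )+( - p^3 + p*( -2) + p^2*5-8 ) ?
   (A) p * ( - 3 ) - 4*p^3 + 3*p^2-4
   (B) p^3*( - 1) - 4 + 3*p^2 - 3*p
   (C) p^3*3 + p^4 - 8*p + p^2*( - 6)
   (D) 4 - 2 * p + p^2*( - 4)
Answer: B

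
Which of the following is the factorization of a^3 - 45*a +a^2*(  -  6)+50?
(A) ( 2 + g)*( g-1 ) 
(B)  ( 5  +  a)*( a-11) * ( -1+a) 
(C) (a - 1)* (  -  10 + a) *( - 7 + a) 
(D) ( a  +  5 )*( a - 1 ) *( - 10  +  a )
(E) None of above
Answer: D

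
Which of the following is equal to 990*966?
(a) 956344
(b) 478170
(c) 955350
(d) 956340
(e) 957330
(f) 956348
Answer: d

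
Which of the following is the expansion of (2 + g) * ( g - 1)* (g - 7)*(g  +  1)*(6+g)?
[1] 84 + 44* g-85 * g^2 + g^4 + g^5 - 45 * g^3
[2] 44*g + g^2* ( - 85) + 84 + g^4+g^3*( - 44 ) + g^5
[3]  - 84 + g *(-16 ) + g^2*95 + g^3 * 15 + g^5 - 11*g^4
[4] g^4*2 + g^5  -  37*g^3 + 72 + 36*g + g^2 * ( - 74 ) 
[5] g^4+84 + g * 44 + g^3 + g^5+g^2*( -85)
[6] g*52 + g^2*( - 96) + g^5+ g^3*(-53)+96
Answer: 1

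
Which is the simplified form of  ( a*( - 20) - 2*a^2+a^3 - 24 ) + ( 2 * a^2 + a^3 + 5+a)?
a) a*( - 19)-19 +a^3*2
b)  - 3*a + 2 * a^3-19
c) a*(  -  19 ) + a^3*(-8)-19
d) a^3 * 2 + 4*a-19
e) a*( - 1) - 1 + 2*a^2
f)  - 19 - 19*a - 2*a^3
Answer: a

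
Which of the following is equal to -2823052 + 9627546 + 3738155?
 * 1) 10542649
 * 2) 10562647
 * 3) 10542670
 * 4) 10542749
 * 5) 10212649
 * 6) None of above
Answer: 1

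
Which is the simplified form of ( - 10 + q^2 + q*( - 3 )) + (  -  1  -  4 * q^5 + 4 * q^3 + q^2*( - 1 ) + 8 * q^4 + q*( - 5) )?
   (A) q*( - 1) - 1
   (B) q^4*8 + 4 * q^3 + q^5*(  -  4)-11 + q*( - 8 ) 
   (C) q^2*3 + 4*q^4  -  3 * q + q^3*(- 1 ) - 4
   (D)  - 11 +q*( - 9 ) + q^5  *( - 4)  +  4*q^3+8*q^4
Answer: B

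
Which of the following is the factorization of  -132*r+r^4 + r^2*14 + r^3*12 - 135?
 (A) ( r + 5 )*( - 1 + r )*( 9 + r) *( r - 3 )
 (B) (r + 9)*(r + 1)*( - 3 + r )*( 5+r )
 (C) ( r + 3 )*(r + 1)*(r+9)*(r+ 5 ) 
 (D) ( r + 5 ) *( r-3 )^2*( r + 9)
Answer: B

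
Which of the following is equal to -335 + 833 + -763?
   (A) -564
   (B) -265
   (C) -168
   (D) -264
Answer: B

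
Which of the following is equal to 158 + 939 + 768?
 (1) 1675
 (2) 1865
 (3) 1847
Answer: 2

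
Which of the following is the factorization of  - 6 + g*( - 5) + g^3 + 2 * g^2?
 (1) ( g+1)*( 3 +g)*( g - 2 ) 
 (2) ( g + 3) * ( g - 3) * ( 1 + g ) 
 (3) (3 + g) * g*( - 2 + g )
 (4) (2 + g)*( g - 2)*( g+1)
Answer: 1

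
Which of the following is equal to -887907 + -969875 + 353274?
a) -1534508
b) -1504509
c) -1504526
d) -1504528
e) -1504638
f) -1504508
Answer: f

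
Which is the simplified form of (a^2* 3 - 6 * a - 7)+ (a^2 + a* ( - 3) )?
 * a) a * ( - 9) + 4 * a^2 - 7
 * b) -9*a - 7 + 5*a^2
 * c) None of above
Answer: a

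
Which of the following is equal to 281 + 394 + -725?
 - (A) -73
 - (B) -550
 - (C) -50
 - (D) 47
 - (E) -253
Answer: C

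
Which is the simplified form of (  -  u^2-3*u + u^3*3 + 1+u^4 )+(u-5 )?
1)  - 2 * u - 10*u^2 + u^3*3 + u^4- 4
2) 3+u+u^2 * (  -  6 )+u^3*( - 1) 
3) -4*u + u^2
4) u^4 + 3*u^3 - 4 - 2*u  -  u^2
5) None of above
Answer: 4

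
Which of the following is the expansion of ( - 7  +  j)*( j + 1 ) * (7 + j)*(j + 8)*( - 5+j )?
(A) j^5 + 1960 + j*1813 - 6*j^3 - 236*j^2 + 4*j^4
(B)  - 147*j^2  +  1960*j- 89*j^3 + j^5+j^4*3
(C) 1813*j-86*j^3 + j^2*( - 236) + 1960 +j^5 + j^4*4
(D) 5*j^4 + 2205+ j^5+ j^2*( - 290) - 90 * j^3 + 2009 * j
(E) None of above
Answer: C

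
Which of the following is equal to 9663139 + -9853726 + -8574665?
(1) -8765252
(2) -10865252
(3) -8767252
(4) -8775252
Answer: 1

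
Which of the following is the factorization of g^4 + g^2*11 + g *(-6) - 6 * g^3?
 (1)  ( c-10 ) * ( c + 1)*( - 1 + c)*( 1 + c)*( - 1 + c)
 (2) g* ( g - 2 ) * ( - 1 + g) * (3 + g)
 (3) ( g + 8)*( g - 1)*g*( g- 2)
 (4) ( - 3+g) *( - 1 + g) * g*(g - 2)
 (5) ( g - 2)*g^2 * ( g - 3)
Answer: 4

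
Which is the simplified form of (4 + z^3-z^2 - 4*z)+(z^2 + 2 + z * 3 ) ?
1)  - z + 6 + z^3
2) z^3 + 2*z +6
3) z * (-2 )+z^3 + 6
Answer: 1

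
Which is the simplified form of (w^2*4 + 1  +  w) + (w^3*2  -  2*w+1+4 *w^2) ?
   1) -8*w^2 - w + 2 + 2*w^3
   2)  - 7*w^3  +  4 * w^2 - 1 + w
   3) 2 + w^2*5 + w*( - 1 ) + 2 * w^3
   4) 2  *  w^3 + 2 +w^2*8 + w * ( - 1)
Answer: 4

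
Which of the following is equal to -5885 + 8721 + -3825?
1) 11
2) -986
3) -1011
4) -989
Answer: 4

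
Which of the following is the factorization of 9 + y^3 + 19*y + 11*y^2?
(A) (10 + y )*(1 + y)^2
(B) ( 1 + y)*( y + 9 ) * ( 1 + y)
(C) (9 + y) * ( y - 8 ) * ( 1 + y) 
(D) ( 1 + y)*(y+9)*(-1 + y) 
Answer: B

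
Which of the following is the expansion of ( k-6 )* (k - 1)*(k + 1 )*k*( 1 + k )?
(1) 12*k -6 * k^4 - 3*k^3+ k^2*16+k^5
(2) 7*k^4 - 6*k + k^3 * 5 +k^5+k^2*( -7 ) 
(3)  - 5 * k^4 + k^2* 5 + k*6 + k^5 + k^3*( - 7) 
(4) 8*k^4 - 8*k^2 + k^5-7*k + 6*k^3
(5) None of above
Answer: 3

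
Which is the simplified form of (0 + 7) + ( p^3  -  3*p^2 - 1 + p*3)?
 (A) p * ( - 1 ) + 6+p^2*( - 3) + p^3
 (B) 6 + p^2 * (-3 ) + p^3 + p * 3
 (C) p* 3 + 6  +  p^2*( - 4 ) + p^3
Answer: B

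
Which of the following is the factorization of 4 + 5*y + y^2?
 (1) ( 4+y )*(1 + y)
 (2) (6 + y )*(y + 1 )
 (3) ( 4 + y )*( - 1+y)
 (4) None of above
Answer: 1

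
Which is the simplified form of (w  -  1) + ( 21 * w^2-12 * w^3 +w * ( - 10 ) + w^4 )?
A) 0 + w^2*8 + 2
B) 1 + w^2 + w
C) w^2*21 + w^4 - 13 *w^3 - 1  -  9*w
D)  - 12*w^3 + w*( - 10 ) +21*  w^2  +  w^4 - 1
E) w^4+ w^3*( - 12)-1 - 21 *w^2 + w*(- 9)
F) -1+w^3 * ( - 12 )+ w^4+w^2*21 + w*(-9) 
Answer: F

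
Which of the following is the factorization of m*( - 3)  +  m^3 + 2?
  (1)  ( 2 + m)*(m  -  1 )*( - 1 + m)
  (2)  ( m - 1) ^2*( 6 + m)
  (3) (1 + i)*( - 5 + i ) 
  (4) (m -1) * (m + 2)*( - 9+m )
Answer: 1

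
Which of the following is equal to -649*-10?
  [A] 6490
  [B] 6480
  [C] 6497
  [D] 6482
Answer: A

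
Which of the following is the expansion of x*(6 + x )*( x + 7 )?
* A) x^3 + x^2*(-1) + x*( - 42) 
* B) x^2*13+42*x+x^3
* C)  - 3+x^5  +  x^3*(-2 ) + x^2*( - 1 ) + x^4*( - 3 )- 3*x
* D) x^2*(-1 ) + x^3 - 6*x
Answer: B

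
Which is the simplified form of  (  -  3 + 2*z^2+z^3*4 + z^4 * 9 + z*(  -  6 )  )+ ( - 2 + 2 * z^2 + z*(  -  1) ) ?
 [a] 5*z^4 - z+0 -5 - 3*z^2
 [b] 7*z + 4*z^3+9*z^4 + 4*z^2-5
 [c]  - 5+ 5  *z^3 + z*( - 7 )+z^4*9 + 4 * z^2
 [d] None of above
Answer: d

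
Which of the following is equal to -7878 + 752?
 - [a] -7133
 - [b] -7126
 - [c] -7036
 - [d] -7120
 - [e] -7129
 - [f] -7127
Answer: b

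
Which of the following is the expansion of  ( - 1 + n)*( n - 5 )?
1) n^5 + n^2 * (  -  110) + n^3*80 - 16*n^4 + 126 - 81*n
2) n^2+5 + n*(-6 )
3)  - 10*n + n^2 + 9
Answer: 2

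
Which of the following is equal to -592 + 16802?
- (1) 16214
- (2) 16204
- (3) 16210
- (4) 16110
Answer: 3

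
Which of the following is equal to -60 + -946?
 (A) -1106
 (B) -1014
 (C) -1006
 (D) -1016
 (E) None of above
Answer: C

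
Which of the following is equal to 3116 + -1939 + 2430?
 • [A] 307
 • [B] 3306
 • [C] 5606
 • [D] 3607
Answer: D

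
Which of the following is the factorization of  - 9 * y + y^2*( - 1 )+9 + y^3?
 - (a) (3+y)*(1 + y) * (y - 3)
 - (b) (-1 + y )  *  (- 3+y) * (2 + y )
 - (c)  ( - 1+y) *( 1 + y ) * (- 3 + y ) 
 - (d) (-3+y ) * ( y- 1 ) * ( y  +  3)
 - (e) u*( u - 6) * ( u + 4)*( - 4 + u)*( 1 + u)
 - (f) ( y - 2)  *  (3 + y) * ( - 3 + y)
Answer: d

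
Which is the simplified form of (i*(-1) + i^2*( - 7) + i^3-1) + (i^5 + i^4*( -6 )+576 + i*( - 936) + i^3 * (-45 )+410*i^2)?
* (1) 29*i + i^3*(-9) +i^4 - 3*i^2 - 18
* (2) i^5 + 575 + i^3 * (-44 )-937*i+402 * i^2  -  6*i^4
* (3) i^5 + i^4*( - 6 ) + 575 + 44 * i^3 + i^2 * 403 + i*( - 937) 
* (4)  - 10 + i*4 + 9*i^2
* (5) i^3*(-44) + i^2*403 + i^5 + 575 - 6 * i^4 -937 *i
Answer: 5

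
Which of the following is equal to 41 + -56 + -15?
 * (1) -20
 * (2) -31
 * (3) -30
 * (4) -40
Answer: 3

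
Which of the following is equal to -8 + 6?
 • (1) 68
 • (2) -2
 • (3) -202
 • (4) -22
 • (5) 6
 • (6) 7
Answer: 2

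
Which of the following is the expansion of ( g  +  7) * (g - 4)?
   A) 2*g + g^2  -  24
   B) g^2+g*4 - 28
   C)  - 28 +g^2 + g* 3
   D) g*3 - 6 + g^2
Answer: C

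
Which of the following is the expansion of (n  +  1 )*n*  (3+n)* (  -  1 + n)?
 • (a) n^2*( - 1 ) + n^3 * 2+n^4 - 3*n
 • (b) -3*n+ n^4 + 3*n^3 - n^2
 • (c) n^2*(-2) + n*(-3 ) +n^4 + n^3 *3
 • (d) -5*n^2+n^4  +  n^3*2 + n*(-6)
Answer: b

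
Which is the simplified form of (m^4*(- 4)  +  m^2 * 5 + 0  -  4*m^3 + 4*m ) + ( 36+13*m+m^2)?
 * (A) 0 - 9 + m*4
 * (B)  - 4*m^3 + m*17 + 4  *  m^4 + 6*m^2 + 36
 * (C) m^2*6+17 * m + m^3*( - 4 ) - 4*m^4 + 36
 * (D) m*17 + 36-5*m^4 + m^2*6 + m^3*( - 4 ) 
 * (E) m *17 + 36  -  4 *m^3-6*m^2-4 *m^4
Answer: C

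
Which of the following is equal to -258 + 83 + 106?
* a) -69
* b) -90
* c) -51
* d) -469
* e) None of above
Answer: a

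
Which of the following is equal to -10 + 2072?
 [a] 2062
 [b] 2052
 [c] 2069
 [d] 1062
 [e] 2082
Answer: a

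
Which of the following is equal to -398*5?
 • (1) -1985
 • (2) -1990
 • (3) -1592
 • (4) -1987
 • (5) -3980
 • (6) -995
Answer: 2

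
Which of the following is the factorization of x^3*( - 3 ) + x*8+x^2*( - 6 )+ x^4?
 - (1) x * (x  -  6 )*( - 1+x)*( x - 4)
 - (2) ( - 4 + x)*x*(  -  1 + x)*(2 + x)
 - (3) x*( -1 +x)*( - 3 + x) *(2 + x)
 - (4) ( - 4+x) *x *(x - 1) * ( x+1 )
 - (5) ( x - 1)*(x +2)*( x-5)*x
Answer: 2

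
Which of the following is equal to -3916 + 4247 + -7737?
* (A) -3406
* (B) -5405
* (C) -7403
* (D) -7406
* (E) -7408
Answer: D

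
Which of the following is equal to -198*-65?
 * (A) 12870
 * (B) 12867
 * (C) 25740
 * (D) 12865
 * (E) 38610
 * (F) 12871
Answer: A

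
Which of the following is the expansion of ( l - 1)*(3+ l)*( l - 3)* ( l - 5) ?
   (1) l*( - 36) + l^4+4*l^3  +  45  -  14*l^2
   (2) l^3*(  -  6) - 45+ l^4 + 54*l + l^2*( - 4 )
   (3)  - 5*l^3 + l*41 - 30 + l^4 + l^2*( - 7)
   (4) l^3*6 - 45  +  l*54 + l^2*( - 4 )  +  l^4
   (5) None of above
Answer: 2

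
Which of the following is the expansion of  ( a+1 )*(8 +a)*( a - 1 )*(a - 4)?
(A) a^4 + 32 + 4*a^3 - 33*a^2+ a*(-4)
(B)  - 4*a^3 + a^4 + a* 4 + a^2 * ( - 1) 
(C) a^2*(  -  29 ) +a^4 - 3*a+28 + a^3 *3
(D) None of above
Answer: A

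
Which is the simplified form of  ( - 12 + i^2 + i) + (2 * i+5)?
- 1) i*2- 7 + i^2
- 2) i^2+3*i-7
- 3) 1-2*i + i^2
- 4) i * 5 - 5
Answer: 2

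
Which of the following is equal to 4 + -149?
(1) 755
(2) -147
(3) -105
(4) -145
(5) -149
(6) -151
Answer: 4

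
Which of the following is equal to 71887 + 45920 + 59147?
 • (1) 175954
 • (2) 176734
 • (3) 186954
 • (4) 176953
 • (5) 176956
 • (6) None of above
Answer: 6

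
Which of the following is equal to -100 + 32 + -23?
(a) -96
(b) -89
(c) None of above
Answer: c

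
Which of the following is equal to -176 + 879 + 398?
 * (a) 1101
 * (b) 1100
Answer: a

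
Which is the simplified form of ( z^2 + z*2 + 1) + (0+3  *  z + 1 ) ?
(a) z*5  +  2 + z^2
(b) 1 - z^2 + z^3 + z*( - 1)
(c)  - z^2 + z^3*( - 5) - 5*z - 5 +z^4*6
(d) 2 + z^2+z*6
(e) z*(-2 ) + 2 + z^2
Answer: a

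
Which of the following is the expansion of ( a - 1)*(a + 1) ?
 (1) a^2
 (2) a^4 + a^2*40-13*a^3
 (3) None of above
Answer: 3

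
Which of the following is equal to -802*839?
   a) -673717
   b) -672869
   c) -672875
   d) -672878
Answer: d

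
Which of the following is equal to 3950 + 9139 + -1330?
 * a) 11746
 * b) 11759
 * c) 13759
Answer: b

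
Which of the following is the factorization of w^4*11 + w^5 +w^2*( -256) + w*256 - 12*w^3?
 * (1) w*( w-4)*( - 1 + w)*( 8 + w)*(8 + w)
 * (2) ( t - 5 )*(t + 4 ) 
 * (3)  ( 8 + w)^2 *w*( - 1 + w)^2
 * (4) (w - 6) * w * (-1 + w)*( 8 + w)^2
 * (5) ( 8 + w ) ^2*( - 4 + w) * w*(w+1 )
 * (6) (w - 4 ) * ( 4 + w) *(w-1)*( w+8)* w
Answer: 1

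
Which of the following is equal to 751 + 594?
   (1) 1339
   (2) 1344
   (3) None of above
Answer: 3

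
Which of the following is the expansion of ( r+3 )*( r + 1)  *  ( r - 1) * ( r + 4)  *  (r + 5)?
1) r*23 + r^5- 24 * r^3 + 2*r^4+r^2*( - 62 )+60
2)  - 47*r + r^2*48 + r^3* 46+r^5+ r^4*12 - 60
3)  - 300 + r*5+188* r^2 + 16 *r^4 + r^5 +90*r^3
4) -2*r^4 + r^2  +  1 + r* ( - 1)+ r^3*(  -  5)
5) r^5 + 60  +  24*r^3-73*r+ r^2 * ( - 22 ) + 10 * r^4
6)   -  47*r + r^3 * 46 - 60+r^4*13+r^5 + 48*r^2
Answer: 2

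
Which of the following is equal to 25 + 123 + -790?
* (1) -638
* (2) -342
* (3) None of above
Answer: 3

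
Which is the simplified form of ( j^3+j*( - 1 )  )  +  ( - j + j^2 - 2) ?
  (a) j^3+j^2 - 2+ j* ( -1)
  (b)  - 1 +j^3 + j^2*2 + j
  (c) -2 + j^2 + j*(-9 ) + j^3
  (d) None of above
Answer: d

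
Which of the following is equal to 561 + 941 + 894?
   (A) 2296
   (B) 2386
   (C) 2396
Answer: C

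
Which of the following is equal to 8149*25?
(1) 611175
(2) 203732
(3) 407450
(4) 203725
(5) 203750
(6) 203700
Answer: 4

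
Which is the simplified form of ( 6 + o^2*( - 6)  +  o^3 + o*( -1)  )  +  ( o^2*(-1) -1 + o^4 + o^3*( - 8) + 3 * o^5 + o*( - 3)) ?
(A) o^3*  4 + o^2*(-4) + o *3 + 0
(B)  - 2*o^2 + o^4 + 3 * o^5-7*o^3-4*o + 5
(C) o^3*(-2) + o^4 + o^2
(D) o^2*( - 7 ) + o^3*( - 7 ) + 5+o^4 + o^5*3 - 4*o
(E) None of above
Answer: D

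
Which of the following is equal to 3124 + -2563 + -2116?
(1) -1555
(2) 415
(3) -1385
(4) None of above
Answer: 1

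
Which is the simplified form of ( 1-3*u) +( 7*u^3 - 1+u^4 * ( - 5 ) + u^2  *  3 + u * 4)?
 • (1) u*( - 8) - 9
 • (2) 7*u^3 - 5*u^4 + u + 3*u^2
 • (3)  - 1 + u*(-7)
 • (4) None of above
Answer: 2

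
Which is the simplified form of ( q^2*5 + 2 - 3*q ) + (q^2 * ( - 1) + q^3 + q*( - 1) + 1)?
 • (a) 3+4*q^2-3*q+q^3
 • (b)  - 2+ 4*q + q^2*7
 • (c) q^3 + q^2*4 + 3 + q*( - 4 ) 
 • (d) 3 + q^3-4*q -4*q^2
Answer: c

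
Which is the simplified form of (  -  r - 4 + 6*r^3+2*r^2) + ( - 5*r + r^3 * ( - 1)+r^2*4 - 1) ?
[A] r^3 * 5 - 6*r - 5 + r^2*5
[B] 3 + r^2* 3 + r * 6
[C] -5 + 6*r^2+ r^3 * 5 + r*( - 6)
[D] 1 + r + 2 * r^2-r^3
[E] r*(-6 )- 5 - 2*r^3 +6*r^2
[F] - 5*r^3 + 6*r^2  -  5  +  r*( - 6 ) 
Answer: C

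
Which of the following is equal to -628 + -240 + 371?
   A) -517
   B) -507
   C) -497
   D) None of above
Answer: C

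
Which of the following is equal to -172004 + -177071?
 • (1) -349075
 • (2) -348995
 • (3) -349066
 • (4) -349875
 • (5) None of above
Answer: 1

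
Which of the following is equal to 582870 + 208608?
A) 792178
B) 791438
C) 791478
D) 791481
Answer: C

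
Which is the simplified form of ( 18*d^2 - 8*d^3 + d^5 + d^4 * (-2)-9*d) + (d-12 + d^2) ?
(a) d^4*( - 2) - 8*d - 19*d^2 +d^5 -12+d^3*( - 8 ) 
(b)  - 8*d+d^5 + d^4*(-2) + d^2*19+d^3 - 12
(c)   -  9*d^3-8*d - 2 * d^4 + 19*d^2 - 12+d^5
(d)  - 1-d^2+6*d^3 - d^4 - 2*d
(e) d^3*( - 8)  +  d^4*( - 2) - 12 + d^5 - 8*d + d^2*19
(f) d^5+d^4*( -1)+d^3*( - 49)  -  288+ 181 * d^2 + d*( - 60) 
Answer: e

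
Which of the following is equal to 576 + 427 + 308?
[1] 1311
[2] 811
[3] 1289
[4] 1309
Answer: 1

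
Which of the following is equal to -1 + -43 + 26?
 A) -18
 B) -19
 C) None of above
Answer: A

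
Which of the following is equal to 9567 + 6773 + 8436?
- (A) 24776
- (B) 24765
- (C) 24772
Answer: A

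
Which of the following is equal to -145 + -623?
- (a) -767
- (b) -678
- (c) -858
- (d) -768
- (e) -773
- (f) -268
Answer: d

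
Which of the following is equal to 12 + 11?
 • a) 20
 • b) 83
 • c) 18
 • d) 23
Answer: d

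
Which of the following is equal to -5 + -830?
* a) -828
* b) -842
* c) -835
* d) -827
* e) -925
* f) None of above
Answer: c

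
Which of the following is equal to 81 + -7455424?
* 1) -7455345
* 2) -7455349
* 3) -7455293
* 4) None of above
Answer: 4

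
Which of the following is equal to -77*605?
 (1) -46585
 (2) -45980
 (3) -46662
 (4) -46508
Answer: 1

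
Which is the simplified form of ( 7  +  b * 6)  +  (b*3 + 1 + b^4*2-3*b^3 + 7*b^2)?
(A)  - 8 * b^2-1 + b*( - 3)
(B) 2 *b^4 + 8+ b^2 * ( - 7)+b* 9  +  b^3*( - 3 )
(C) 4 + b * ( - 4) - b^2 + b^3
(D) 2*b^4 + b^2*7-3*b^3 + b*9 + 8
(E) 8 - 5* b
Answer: D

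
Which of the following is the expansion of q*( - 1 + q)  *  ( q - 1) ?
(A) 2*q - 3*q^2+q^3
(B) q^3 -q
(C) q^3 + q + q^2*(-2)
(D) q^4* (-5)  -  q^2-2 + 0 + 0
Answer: C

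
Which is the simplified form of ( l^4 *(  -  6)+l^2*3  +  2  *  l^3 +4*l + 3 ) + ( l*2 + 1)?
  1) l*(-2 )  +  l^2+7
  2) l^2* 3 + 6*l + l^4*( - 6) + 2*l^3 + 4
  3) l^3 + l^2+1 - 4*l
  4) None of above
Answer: 2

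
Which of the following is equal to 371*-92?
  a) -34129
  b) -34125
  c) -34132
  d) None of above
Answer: c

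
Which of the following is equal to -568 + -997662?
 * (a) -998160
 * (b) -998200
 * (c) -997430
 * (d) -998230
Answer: d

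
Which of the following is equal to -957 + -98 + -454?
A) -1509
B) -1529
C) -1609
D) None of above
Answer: A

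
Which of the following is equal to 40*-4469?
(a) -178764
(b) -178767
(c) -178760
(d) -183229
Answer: c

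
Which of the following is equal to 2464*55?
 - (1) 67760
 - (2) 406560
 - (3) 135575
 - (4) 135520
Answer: 4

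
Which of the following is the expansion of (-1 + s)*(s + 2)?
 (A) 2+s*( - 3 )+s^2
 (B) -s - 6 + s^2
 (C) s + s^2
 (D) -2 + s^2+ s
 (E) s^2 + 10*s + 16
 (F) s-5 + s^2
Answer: D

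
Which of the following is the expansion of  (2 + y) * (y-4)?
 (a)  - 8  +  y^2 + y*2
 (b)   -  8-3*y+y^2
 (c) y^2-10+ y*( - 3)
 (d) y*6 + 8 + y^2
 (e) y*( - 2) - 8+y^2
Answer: e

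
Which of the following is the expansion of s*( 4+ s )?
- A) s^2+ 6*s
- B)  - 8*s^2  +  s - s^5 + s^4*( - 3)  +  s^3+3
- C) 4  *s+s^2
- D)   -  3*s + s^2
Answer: C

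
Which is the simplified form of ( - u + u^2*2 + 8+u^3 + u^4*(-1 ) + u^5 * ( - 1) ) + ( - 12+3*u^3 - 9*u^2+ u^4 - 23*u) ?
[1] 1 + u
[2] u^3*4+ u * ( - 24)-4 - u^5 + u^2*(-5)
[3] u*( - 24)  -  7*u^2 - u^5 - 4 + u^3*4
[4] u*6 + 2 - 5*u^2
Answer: 3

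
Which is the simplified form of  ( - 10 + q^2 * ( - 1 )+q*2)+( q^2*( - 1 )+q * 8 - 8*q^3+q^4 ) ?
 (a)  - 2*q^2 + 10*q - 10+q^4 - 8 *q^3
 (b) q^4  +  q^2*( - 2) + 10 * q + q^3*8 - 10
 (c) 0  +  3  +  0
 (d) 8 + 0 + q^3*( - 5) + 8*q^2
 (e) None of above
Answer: a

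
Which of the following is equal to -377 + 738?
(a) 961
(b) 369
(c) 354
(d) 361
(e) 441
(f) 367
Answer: d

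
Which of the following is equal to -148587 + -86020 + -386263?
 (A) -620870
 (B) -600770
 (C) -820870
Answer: A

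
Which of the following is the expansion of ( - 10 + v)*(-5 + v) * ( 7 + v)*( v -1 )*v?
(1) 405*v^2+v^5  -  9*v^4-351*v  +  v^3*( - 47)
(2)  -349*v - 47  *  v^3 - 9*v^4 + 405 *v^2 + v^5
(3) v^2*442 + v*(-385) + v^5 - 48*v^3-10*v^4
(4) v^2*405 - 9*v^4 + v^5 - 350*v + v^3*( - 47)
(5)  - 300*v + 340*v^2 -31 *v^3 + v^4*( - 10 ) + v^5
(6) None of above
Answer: 4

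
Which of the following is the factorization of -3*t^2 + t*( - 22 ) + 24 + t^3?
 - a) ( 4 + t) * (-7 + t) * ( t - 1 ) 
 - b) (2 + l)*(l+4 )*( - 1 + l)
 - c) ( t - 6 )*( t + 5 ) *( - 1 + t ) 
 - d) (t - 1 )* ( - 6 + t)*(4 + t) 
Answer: d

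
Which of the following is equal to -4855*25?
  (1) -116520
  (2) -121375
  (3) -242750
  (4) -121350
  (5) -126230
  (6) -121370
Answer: 2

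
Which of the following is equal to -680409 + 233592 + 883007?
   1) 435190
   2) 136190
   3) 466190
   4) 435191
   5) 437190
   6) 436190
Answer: 6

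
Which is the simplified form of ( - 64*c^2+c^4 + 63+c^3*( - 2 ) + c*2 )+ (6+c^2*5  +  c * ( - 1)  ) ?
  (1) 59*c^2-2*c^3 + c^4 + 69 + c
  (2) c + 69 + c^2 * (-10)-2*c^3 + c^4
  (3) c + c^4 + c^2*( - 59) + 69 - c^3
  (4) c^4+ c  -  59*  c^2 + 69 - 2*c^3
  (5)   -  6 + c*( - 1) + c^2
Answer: 4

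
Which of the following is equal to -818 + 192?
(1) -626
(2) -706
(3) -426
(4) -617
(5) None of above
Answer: 1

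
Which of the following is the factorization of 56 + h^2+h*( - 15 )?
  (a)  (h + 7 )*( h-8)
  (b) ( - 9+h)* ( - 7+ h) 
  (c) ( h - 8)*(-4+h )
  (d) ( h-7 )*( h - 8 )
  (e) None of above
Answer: d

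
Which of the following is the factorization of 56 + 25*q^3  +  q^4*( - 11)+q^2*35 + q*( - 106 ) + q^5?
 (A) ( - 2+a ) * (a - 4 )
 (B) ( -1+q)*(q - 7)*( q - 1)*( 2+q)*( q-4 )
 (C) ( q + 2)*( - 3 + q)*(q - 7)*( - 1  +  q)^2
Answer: B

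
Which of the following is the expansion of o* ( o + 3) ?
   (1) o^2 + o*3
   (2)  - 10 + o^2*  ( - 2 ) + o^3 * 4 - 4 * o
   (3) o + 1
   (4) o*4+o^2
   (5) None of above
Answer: 1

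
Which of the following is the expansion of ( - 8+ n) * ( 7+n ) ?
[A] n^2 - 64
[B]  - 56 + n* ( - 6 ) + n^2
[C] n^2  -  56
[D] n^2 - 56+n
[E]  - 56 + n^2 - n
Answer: E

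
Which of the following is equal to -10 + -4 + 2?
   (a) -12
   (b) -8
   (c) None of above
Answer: a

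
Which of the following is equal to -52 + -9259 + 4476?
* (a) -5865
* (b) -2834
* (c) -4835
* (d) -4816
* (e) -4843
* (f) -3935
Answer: c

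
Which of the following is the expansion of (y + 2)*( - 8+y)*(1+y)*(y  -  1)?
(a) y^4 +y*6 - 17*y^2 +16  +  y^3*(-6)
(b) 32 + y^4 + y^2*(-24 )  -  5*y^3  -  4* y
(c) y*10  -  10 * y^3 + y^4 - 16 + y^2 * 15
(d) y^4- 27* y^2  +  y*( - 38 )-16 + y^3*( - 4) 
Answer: a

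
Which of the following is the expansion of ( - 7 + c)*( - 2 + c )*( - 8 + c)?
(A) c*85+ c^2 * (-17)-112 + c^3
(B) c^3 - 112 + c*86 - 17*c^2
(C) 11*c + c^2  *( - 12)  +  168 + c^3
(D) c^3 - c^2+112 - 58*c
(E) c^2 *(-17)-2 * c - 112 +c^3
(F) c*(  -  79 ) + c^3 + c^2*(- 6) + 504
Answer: B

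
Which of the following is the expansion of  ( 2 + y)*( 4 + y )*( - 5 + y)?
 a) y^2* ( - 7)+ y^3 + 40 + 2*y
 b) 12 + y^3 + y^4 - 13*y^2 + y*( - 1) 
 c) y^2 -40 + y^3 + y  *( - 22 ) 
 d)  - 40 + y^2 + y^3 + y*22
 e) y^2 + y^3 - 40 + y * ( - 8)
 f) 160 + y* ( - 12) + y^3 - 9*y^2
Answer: c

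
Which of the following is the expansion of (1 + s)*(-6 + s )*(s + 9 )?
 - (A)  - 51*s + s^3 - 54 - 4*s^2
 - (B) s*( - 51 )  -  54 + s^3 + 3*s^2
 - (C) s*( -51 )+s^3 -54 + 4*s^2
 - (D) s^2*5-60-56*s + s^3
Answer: C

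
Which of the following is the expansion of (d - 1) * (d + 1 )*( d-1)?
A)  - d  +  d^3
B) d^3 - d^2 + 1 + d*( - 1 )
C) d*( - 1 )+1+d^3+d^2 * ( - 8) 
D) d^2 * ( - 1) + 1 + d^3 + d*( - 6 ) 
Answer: B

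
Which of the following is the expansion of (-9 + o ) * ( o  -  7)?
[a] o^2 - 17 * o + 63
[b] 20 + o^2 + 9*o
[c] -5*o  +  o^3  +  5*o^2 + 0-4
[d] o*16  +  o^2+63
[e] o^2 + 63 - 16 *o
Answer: e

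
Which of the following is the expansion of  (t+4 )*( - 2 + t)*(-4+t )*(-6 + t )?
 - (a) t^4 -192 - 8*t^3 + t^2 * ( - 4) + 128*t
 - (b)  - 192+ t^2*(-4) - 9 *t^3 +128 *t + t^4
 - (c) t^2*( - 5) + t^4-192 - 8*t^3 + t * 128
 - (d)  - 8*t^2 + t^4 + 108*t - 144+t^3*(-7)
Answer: a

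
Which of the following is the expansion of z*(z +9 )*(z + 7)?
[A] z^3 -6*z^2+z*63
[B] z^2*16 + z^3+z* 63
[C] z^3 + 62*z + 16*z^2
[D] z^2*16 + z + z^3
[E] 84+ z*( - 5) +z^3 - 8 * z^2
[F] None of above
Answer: B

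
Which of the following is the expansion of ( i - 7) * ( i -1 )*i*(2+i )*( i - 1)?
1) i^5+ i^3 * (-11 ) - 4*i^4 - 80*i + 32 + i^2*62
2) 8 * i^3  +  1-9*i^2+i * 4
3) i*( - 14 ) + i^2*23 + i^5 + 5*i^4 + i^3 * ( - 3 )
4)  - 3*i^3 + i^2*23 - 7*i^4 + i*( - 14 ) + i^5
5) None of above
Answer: 4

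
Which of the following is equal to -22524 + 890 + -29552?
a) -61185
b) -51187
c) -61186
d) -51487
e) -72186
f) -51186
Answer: f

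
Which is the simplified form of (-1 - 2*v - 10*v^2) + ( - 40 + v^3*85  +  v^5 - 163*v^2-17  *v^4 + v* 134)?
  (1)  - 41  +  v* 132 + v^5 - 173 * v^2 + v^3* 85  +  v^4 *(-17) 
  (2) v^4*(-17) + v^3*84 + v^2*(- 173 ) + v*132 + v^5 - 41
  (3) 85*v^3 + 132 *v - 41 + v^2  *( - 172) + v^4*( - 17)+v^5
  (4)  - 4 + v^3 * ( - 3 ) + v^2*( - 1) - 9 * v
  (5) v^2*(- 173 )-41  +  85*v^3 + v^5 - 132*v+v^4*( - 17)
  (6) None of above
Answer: 1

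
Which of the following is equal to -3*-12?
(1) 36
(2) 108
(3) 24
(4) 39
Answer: 1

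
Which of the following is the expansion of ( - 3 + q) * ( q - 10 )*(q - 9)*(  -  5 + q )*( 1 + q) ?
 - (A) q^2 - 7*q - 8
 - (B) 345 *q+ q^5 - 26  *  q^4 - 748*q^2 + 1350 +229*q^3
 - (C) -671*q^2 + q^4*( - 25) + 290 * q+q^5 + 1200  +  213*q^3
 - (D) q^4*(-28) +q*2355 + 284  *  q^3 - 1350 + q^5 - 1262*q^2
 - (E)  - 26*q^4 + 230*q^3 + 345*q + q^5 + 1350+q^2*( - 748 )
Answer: E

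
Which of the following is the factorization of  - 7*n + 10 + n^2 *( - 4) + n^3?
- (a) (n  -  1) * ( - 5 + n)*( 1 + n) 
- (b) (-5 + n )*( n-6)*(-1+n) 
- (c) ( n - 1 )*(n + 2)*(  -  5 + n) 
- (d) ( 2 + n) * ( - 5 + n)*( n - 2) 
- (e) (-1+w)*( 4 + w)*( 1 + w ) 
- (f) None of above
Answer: c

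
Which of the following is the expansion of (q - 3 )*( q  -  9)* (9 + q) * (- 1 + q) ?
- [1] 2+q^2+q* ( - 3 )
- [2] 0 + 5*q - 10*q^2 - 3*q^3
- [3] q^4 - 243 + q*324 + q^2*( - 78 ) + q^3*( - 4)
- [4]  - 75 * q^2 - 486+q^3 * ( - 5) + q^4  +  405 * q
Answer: 3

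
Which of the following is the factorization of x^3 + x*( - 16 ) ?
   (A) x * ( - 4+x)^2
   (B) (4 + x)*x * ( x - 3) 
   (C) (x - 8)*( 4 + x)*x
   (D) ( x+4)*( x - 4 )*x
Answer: D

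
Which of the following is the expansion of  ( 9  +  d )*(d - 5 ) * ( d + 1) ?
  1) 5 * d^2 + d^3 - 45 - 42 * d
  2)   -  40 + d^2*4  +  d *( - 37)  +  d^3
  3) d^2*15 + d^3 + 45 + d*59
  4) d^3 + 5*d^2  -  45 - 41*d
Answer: 4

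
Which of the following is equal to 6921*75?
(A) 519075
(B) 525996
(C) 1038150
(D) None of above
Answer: A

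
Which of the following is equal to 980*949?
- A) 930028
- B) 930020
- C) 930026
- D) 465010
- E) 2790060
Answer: B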